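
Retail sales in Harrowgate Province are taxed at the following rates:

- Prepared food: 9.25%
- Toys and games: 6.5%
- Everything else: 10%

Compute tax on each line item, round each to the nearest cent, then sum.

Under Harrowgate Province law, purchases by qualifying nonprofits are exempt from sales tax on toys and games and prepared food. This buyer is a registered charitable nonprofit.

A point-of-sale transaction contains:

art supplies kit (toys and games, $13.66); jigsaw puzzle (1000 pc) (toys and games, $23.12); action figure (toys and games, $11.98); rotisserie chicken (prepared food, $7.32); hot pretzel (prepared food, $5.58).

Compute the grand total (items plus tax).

Art supplies kit $13.66: toys and games, buyer-exempt → 0% → $0.00
Jigsaw puzzle (1000 pc) $23.12: toys and games, buyer-exempt → 0% → $0.00
Action figure $11.98: toys and games, buyer-exempt → 0% → $0.00
Rotisserie chicken $7.32: prepared food, buyer-exempt → 0% → $0.00
Hot pretzel $5.58: prepared food, buyer-exempt → 0% → $0.00
Subtotal = $61.66; tax = $0.00; total due = $61.66

$61.66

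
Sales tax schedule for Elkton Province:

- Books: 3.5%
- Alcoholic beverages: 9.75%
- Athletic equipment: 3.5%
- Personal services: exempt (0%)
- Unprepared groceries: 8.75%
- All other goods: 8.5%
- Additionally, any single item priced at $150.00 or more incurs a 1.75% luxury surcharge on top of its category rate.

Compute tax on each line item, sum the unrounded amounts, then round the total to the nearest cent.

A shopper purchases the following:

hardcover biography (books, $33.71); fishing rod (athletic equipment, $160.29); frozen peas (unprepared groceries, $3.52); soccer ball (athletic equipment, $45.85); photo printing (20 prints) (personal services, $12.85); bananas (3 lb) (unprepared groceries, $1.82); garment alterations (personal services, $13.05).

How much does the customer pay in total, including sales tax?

$282.76

Hardcover biography $33.71: books → 3.5% → $1.17985
Fishing rod $160.29: athletic equipment → 3.5% + 1.75% surcharge = 5.25% → $8.415225
Frozen peas $3.52: unprepared groceries → 8.75% → $0.308
Soccer ball $45.85: athletic equipment → 3.5% → $1.60475
Photo printing (20 prints) $12.85: personal services → 0% → $0.00
Bananas (3 lb) $1.82: unprepared groceries → 8.75% → $0.15925
Garment alterations $13.05: personal services → 0% → $0.00
Subtotal = $271.09; unrounded tax = $11.667075 → $11.67; total due = $282.76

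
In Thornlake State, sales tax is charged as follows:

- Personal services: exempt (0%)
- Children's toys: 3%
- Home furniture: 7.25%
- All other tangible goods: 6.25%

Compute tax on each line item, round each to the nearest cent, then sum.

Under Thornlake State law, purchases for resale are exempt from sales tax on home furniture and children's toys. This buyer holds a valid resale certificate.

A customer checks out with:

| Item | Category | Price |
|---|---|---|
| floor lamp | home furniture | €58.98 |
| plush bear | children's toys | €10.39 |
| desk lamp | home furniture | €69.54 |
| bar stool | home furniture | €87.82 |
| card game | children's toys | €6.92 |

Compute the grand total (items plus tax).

€233.65

Floor lamp €58.98: home furniture, buyer-exempt → 0% → €0.00
Plush bear €10.39: children's toys, buyer-exempt → 0% → €0.00
Desk lamp €69.54: home furniture, buyer-exempt → 0% → €0.00
Bar stool €87.82: home furniture, buyer-exempt → 0% → €0.00
Card game €6.92: children's toys, buyer-exempt → 0% → €0.00
Subtotal = €233.65; tax = €0.00; total due = €233.65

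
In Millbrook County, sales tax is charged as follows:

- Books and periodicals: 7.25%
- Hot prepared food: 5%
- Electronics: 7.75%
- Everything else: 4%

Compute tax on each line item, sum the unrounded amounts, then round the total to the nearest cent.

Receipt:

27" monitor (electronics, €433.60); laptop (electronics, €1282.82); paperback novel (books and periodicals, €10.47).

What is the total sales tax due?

27" monitor €433.60: electronics → 7.75% → €33.604
Laptop €1282.82: electronics → 7.75% → €99.41855
Paperback novel €10.47: books and periodicals → 7.25% → €0.759075
Unrounded tax sum = €133.781625 → €133.78

€133.78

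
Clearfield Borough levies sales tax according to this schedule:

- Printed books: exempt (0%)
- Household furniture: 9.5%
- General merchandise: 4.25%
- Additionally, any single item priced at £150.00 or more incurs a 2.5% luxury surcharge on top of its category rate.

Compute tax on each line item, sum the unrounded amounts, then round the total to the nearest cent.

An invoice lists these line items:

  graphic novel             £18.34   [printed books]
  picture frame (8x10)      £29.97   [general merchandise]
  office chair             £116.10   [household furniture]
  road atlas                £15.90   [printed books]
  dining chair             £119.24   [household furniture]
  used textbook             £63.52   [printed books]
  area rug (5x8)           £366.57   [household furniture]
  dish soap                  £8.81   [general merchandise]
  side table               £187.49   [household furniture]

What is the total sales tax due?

Graphic novel £18.34: printed books → 0% → £0.00
Picture frame (8x10) £29.97: general merchandise → 4.25% → £1.273725
Office chair £116.10: household furniture → 9.5% → £11.0295
Road atlas £15.90: printed books → 0% → £0.00
Dining chair £119.24: household furniture → 9.5% → £11.3278
Used textbook £63.52: printed books → 0% → £0.00
Area rug (5x8) £366.57: household furniture → 9.5% + 2.5% surcharge = 12% → £43.9884
Dish soap £8.81: general merchandise → 4.25% → £0.374425
Side table £187.49: household furniture → 9.5% + 2.5% surcharge = 12% → £22.4988
Unrounded tax sum = £90.49265 → £90.49

£90.49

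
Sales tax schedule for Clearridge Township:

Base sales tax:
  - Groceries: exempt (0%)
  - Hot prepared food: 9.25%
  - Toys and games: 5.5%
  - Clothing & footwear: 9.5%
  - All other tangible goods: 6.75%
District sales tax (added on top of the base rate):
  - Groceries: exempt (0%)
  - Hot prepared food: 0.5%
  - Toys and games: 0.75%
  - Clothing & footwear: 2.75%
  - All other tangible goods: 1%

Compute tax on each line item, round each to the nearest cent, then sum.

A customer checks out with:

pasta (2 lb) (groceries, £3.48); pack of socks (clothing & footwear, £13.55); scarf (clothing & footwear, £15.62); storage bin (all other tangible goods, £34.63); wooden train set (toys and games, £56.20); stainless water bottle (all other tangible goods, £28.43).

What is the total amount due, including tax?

£163.87

Pasta (2 lb) £3.48: groceries → 0% + 0% district = 0% → £0.00
Pack of socks £13.55: clothing & footwear → 9.5% + 2.75% district = 12.25% → £1.66
Scarf £15.62: clothing & footwear → 9.5% + 2.75% district = 12.25% → £1.91
Storage bin £34.63: all other tangible goods → 6.75% + 1% district = 7.75% → £2.68
Wooden train set £56.20: toys and games → 5.5% + 0.75% district = 6.25% → £3.51
Stainless water bottle £28.43: all other tangible goods → 6.75% + 1% district = 7.75% → £2.20
Subtotal = £151.91; tax = £11.96; total due = £163.87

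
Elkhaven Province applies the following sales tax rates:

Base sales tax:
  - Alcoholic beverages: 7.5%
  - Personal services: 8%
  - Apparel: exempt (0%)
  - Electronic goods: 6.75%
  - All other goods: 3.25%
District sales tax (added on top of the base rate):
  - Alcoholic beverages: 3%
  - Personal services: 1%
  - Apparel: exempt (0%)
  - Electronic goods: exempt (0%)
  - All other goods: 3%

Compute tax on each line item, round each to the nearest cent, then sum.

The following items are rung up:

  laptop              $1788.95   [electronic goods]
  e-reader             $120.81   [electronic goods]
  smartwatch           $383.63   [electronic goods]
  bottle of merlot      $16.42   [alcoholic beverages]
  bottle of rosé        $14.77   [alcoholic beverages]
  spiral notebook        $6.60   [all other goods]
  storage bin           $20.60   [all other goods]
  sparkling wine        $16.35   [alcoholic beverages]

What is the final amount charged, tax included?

Laptop $1788.95: electronic goods → 6.75% + 0% district = 6.75% → $120.75
E-reader $120.81: electronic goods → 6.75% + 0% district = 6.75% → $8.15
Smartwatch $383.63: electronic goods → 6.75% + 0% district = 6.75% → $25.90
Bottle of merlot $16.42: alcoholic beverages → 7.5% + 3% district = 10.5% → $1.72
Bottle of rosé $14.77: alcoholic beverages → 7.5% + 3% district = 10.5% → $1.55
Spiral notebook $6.60: all other goods → 3.25% + 3% district = 6.25% → $0.41
Storage bin $20.60: all other goods → 3.25% + 3% district = 6.25% → $1.29
Sparkling wine $16.35: alcoholic beverages → 7.5% + 3% district = 10.5% → $1.72
Subtotal = $2368.13; tax = $161.49; total due = $2529.62

$2529.62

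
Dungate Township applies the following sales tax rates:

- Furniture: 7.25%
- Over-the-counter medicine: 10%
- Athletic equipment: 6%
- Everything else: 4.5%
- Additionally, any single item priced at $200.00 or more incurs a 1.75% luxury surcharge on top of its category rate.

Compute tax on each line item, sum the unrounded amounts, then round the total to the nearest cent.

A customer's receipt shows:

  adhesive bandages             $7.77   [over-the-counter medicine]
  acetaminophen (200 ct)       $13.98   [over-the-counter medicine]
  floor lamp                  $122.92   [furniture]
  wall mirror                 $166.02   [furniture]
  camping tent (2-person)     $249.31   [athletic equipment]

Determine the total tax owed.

Adhesive bandages $7.77: over-the-counter medicine → 10% → $0.777
Acetaminophen (200 ct) $13.98: over-the-counter medicine → 10% → $1.398
Floor lamp $122.92: furniture → 7.25% → $8.9117
Wall mirror $166.02: furniture → 7.25% → $12.03645
Camping tent (2-person) $249.31: athletic equipment → 6% + 1.75% surcharge = 7.75% → $19.321525
Unrounded tax sum = $42.444675 → $42.44

$42.44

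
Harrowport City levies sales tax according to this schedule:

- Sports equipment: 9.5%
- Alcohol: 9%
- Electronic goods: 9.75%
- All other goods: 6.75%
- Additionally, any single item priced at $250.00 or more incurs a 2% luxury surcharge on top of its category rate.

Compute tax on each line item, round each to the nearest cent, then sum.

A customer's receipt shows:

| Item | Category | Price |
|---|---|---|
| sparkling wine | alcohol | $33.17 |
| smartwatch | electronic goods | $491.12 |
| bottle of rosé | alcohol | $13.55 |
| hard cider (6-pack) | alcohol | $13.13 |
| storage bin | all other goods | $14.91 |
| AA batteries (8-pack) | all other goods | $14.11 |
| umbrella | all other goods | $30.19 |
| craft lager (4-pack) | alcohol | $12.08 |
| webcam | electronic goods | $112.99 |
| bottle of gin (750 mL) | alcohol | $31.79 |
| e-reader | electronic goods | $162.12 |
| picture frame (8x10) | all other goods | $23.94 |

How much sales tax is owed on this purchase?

Sparkling wine $33.17: alcohol → 9% → $2.99
Smartwatch $491.12: electronic goods → 9.75% + 2% surcharge = 11.75% → $57.71
Bottle of rosé $13.55: alcohol → 9% → $1.22
Hard cider (6-pack) $13.13: alcohol → 9% → $1.18
Storage bin $14.91: all other goods → 6.75% → $1.01
AA batteries (8-pack) $14.11: all other goods → 6.75% → $0.95
Umbrella $30.19: all other goods → 6.75% → $2.04
Craft lager (4-pack) $12.08: alcohol → 9% → $1.09
Webcam $112.99: electronic goods → 9.75% → $11.02
Bottle of gin (750 mL) $31.79: alcohol → 9% → $2.86
E-reader $162.12: electronic goods → 9.75% → $15.81
Picture frame (8x10) $23.94: all other goods → 6.75% → $1.62
Total tax = $2.99 + $57.71 + $1.22 + $1.18 + $1.01 + $0.95 + $2.04 + $1.09 + $11.02 + $2.86 + $15.81 + $1.62 = $99.50

$99.50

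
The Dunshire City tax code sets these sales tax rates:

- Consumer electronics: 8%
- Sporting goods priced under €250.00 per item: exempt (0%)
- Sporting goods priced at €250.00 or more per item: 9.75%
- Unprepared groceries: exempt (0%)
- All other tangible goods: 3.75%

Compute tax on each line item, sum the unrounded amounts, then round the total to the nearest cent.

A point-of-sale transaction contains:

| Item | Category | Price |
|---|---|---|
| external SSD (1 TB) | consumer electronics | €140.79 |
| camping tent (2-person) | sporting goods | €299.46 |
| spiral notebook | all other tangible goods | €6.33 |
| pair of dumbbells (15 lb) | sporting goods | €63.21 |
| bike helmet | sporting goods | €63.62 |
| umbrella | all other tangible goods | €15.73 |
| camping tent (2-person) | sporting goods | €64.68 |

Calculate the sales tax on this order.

€41.29

External SSD (1 TB) €140.79: consumer electronics → 8% → €11.2632
Camping tent (2-person) €299.46: sporting goods, €250.00 or more → 9.75% → €29.19735
Spiral notebook €6.33: all other tangible goods → 3.75% → €0.237375
Pair of dumbbells (15 lb) €63.21: sporting goods, under €250.00 → 0% → €0.00
Bike helmet €63.62: sporting goods, under €250.00 → 0% → €0.00
Umbrella €15.73: all other tangible goods → 3.75% → €0.589875
Camping tent (2-person) €64.68: sporting goods, under €250.00 → 0% → €0.00
Unrounded tax sum = €41.2878 → €41.29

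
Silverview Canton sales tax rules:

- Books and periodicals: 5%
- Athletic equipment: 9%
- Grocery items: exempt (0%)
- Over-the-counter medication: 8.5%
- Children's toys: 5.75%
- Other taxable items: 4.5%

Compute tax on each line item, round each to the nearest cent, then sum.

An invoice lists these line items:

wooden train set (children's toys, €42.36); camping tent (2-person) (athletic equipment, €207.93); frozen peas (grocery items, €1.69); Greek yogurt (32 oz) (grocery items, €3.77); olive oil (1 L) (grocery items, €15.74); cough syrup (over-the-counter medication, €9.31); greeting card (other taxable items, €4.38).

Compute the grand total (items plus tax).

€307.32

Wooden train set €42.36: children's toys → 5.75% → €2.44
Camping tent (2-person) €207.93: athletic equipment → 9% → €18.71
Frozen peas €1.69: grocery items → 0% → €0.00
Greek yogurt (32 oz) €3.77: grocery items → 0% → €0.00
Olive oil (1 L) €15.74: grocery items → 0% → €0.00
Cough syrup €9.31: over-the-counter medication → 8.5% → €0.79
Greeting card €4.38: other taxable items → 4.5% → €0.20
Subtotal = €285.18; tax = €22.14; total due = €307.32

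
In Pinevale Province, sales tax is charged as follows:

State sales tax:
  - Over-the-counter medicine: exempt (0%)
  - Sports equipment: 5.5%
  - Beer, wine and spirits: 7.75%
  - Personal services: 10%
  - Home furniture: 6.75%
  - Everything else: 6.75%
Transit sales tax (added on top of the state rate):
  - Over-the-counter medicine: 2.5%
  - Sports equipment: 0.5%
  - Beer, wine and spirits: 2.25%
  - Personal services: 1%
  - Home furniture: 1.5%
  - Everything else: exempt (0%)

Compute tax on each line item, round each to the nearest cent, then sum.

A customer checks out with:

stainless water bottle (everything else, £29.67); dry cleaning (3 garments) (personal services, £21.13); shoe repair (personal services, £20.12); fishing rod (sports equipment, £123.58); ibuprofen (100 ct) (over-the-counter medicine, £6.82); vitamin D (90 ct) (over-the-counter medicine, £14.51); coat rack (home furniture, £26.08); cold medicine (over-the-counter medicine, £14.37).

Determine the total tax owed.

Stainless water bottle £29.67: everything else → 6.75% + 0% transit = 6.75% → £2.00
Dry cleaning (3 garments) £21.13: personal services → 10% + 1% transit = 11% → £2.32
Shoe repair £20.12: personal services → 10% + 1% transit = 11% → £2.21
Fishing rod £123.58: sports equipment → 5.5% + 0.5% transit = 6% → £7.41
Ibuprofen (100 ct) £6.82: over-the-counter medicine → 0% + 2.5% transit = 2.5% → £0.17
Vitamin D (90 ct) £14.51: over-the-counter medicine → 0% + 2.5% transit = 2.5% → £0.36
Coat rack £26.08: home furniture → 6.75% + 1.5% transit = 8.25% → £2.15
Cold medicine £14.37: over-the-counter medicine → 0% + 2.5% transit = 2.5% → £0.36
Total tax = £2.00 + £2.32 + £2.21 + £7.41 + £0.17 + £0.36 + £2.15 + £0.36 = £16.98

£16.98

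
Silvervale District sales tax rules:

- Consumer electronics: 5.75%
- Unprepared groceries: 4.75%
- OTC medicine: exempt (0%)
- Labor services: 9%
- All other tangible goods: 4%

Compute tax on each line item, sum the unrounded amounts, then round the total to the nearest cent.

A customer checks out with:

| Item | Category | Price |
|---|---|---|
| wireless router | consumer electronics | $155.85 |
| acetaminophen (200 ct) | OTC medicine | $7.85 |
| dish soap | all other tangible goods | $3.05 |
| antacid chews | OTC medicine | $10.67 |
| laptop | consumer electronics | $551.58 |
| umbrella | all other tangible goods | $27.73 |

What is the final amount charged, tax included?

$798.64

Wireless router $155.85: consumer electronics → 5.75% → $8.961375
Acetaminophen (200 ct) $7.85: OTC medicine → 0% → $0.00
Dish soap $3.05: all other tangible goods → 4% → $0.122
Antacid chews $10.67: OTC medicine → 0% → $0.00
Laptop $551.58: consumer electronics → 5.75% → $31.71585
Umbrella $27.73: all other tangible goods → 4% → $1.1092
Subtotal = $756.73; unrounded tax = $41.908425 → $41.91; total due = $798.64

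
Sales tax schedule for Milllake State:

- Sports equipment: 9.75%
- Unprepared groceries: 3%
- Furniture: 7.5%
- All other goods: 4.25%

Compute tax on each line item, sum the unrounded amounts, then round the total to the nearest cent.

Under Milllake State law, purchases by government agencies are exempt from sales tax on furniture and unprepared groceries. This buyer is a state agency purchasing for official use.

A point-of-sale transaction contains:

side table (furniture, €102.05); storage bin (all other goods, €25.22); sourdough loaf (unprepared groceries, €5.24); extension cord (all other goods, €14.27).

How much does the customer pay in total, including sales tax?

€148.46

Side table €102.05: furniture, buyer-exempt → 0% → €0.00
Storage bin €25.22: all other goods → 4.25% → €1.07185
Sourdough loaf €5.24: unprepared groceries, buyer-exempt → 0% → €0.00
Extension cord €14.27: all other goods → 4.25% → €0.606475
Subtotal = €146.78; unrounded tax = €1.678325 → €1.68; total due = €148.46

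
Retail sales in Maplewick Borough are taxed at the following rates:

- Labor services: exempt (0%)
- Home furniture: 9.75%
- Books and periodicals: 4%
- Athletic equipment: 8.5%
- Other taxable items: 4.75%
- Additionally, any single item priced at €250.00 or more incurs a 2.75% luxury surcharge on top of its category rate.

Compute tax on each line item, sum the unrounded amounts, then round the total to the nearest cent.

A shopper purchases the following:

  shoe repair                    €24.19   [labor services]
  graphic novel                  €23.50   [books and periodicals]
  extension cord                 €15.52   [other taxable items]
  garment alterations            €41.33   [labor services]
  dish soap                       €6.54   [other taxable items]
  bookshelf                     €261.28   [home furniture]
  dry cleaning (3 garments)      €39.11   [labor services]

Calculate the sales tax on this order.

Shoe repair €24.19: labor services → 0% → €0.00
Graphic novel €23.50: books and periodicals → 4% → €0.94
Extension cord €15.52: other taxable items → 4.75% → €0.7372
Garment alterations €41.33: labor services → 0% → €0.00
Dish soap €6.54: other taxable items → 4.75% → €0.31065
Bookshelf €261.28: home furniture → 9.75% + 2.75% surcharge = 12.5% → €32.66
Dry cleaning (3 garments) €39.11: labor services → 0% → €0.00
Unrounded tax sum = €34.64785 → €34.65

€34.65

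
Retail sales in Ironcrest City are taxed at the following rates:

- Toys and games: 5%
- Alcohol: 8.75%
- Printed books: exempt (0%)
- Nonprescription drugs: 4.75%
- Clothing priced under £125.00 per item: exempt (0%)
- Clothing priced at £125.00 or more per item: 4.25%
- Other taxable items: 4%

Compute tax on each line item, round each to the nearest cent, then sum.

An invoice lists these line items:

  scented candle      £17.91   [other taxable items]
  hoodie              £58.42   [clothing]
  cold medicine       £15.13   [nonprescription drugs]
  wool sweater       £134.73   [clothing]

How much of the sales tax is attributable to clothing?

Hoodie £58.42: clothing, under £125.00 → 0% → £0.00
Wool sweater £134.73: clothing, £125.00 or more → 4.25% → £5.73
Tax on clothing = £0.00 + £5.73 = £5.73

£5.73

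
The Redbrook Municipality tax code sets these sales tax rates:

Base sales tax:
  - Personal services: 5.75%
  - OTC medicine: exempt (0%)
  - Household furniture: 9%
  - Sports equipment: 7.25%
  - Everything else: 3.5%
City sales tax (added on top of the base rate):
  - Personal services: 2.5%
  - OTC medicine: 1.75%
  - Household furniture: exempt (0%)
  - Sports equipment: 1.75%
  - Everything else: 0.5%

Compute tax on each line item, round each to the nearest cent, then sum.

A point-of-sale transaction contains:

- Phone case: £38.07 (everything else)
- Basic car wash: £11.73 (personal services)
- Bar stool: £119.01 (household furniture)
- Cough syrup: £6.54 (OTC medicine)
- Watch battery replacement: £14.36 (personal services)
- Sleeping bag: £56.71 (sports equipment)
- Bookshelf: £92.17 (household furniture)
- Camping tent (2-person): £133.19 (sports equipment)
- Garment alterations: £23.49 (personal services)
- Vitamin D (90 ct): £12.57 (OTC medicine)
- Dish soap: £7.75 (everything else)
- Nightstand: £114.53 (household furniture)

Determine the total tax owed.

£52.66

Phone case £38.07: everything else → 3.5% + 0.5% city = 4% → £1.52
Basic car wash £11.73: personal services → 5.75% + 2.5% city = 8.25% → £0.97
Bar stool £119.01: household furniture → 9% + 0% city = 9% → £10.71
Cough syrup £6.54: OTC medicine → 0% + 1.75% city = 1.75% → £0.11
Watch battery replacement £14.36: personal services → 5.75% + 2.5% city = 8.25% → £1.18
Sleeping bag £56.71: sports equipment → 7.25% + 1.75% city = 9% → £5.10
Bookshelf £92.17: household furniture → 9% + 0% city = 9% → £8.30
Camping tent (2-person) £133.19: sports equipment → 7.25% + 1.75% city = 9% → £11.99
Garment alterations £23.49: personal services → 5.75% + 2.5% city = 8.25% → £1.94
Vitamin D (90 ct) £12.57: OTC medicine → 0% + 1.75% city = 1.75% → £0.22
Dish soap £7.75: everything else → 3.5% + 0.5% city = 4% → £0.31
Nightstand £114.53: household furniture → 9% + 0% city = 9% → £10.31
Total tax = £1.52 + £0.97 + £10.71 + £0.11 + £1.18 + £5.10 + £8.30 + £11.99 + £1.94 + £0.22 + £0.31 + £10.31 = £52.66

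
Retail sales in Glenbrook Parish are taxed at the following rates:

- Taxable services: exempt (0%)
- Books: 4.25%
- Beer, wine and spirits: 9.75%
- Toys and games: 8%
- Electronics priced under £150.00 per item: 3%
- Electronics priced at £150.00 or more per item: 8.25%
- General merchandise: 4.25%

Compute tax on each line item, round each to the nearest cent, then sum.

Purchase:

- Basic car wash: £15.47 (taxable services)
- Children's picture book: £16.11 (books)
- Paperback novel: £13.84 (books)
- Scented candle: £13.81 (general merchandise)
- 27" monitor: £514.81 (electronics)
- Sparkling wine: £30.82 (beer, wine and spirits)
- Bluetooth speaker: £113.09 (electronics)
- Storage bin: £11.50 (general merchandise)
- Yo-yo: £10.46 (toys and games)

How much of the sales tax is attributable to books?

Children's picture book £16.11: books → 4.25% → £0.68
Paperback novel £13.84: books → 4.25% → £0.59
Tax on books = £0.68 + £0.59 = £1.27

£1.27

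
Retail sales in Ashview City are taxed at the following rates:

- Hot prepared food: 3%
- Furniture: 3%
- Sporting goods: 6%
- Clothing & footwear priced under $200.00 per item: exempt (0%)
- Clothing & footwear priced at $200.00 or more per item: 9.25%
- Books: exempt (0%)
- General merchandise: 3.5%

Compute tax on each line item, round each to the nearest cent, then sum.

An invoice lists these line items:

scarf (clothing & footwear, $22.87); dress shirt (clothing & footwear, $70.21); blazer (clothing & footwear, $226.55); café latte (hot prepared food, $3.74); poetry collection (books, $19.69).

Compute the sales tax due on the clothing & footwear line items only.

$20.96

Scarf $22.87: clothing & footwear, under $200.00 → 0% → $0.00
Dress shirt $70.21: clothing & footwear, under $200.00 → 0% → $0.00
Blazer $226.55: clothing & footwear, $200.00 or more → 9.25% → $20.96
Tax on clothing & footwear = $0.00 + $0.00 + $20.96 = $20.96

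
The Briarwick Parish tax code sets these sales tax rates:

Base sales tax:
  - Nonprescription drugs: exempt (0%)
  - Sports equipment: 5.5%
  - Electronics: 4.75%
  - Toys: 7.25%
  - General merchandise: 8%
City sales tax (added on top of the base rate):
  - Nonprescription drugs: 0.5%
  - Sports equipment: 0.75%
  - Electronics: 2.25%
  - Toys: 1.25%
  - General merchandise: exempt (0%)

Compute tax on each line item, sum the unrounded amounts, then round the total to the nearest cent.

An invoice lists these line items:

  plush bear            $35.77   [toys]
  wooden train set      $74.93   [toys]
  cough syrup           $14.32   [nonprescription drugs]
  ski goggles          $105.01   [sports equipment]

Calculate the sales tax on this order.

$16.04

Plush bear $35.77: toys → 7.25% + 1.25% city = 8.5% → $3.04045
Wooden train set $74.93: toys → 7.25% + 1.25% city = 8.5% → $6.36905
Cough syrup $14.32: nonprescription drugs → 0% + 0.5% city = 0.5% → $0.0716
Ski goggles $105.01: sports equipment → 5.5% + 0.75% city = 6.25% → $6.563125
Unrounded tax sum = $16.044225 → $16.04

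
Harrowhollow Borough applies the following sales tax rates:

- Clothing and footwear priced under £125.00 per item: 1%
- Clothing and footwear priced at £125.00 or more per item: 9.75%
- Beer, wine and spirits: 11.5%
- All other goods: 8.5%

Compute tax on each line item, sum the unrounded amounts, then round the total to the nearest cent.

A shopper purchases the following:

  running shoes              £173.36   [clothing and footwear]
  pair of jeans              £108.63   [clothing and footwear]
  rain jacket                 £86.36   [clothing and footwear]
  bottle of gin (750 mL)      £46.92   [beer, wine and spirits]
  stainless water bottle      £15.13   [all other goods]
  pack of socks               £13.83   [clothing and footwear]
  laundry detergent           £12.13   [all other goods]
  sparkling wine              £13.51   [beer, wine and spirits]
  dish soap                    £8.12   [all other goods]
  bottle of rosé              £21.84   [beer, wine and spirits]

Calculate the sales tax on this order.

£31.46

Running shoes £173.36: clothing and footwear, £125.00 or more → 9.75% → £16.9026
Pair of jeans £108.63: clothing and footwear, under £125.00 → 1% → £1.0863
Rain jacket £86.36: clothing and footwear, under £125.00 → 1% → £0.8636
Bottle of gin (750 mL) £46.92: beer, wine and spirits → 11.5% → £5.3958
Stainless water bottle £15.13: all other goods → 8.5% → £1.28605
Pack of socks £13.83: clothing and footwear, under £125.00 → 1% → £0.1383
Laundry detergent £12.13: all other goods → 8.5% → £1.03105
Sparkling wine £13.51: beer, wine and spirits → 11.5% → £1.55365
Dish soap £8.12: all other goods → 8.5% → £0.6902
Bottle of rosé £21.84: beer, wine and spirits → 11.5% → £2.5116
Unrounded tax sum = £31.45915 → £31.46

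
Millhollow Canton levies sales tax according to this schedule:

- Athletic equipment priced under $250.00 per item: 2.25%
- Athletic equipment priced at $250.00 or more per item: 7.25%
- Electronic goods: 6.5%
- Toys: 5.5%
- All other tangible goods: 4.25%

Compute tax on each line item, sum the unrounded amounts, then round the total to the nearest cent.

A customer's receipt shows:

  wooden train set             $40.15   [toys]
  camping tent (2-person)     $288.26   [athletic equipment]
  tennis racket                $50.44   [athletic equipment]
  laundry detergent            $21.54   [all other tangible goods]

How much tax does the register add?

Wooden train set $40.15: toys → 5.5% → $2.20825
Camping tent (2-person) $288.26: athletic equipment, $250.00 or more → 7.25% → $20.89885
Tennis racket $50.44: athletic equipment, under $250.00 → 2.25% → $1.1349
Laundry detergent $21.54: all other tangible goods → 4.25% → $0.91545
Unrounded tax sum = $25.15745 → $25.16

$25.16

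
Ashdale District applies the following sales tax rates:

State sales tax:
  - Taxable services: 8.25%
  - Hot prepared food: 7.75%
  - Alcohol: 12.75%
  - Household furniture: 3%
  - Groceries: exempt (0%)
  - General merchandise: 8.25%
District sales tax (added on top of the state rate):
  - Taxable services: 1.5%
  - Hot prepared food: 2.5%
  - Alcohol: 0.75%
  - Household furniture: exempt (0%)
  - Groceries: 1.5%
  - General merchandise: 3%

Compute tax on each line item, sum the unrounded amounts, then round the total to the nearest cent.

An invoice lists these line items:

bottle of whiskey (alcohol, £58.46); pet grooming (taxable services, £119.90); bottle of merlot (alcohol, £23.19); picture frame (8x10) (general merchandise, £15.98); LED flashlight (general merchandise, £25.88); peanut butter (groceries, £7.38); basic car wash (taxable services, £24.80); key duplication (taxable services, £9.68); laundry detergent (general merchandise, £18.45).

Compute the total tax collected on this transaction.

Bottle of whiskey £58.46: alcohol → 12.75% + 0.75% district = 13.5% → £7.8921
Pet grooming £119.90: taxable services → 8.25% + 1.5% district = 9.75% → £11.69025
Bottle of merlot £23.19: alcohol → 12.75% + 0.75% district = 13.5% → £3.13065
Picture frame (8x10) £15.98: general merchandise → 8.25% + 3% district = 11.25% → £1.79775
LED flashlight £25.88: general merchandise → 8.25% + 3% district = 11.25% → £2.9115
Peanut butter £7.38: groceries → 0% + 1.5% district = 1.5% → £0.1107
Basic car wash £24.80: taxable services → 8.25% + 1.5% district = 9.75% → £2.418
Key duplication £9.68: taxable services → 8.25% + 1.5% district = 9.75% → £0.9438
Laundry detergent £18.45: general merchandise → 8.25% + 3% district = 11.25% → £2.075625
Unrounded tax sum = £32.970375 → £32.97

£32.97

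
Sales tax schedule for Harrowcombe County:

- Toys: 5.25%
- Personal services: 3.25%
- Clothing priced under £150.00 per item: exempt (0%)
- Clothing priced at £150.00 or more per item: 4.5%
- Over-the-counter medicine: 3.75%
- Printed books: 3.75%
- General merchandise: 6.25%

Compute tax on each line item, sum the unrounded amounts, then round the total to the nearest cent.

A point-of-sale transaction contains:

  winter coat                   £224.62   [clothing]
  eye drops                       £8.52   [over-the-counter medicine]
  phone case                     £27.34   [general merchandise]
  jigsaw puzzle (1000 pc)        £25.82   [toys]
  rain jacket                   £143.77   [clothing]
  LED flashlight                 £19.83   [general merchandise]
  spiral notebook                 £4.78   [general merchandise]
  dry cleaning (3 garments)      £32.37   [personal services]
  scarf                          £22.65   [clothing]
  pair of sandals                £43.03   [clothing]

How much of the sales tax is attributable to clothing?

Winter coat £224.62: clothing, £150.00 or more → 4.5% → £10.1079
Rain jacket £143.77: clothing, under £150.00 → 0% → £0.00
Scarf £22.65: clothing, under £150.00 → 0% → £0.00
Pair of sandals £43.03: clothing, under £150.00 → 0% → £0.00
Tax on clothing: unrounded sum = £10.1079 → £10.11

£10.11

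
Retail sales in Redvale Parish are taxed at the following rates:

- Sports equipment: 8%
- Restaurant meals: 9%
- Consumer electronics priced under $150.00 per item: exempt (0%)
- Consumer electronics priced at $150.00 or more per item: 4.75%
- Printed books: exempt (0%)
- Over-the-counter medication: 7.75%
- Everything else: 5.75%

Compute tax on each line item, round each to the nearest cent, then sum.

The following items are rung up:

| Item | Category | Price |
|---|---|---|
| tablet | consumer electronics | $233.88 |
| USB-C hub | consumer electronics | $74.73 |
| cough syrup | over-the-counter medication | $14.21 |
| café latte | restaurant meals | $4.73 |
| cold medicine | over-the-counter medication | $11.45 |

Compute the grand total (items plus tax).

Tablet $233.88: consumer electronics, $150.00 or more → 4.75% → $11.11
USB-C hub $74.73: consumer electronics, under $150.00 → 0% → $0.00
Cough syrup $14.21: over-the-counter medication → 7.75% → $1.10
Café latte $4.73: restaurant meals → 9% → $0.43
Cold medicine $11.45: over-the-counter medication → 7.75% → $0.89
Subtotal = $339.00; tax = $13.53; total due = $352.53

$352.53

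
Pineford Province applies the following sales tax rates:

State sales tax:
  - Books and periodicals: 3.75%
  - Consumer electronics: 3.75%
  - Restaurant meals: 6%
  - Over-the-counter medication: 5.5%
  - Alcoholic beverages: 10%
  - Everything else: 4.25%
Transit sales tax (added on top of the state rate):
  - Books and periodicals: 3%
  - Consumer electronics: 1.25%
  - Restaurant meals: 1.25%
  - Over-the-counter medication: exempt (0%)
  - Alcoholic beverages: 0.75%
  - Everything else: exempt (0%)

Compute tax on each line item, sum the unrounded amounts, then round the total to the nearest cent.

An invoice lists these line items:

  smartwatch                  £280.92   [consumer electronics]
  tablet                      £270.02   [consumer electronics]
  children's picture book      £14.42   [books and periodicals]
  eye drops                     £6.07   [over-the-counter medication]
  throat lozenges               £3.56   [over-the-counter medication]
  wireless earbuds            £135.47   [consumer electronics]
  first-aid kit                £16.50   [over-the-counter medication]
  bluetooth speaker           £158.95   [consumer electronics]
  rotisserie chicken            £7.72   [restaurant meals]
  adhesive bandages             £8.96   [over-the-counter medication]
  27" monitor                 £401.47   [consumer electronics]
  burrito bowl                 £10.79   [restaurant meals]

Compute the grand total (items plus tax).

Smartwatch £280.92: consumer electronics → 3.75% + 1.25% transit = 5% → £14.046
Tablet £270.02: consumer electronics → 3.75% + 1.25% transit = 5% → £13.501
Children's picture book £14.42: books and periodicals → 3.75% + 3% transit = 6.75% → £0.97335
Eye drops £6.07: over-the-counter medication → 5.5% + 0% transit = 5.5% → £0.33385
Throat lozenges £3.56: over-the-counter medication → 5.5% + 0% transit = 5.5% → £0.1958
Wireless earbuds £135.47: consumer electronics → 3.75% + 1.25% transit = 5% → £6.7735
First-aid kit £16.50: over-the-counter medication → 5.5% + 0% transit = 5.5% → £0.9075
Bluetooth speaker £158.95: consumer electronics → 3.75% + 1.25% transit = 5% → £7.9475
Rotisserie chicken £7.72: restaurant meals → 6% + 1.25% transit = 7.25% → £0.5597
Adhesive bandages £8.96: over-the-counter medication → 5.5% + 0% transit = 5.5% → £0.4928
27" monitor £401.47: consumer electronics → 3.75% + 1.25% transit = 5% → £20.0735
Burrito bowl £10.79: restaurant meals → 6% + 1.25% transit = 7.25% → £0.782275
Subtotal = £1314.85; unrounded tax = £66.586775 → £66.59; total due = £1381.44

£1381.44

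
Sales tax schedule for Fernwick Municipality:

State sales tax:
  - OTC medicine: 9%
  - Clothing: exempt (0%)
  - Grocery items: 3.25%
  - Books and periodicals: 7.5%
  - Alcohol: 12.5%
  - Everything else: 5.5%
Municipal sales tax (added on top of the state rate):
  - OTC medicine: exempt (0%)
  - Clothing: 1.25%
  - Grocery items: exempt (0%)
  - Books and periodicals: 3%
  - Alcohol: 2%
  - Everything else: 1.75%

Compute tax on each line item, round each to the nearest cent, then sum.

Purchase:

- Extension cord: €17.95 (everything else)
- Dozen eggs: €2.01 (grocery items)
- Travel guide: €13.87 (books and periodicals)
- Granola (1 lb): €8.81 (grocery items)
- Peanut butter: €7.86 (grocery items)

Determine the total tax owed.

Extension cord €17.95: everything else → 5.5% + 1.75% municipal = 7.25% → €1.30
Dozen eggs €2.01: grocery items → 3.25% + 0% municipal = 3.25% → €0.07
Travel guide €13.87: books and periodicals → 7.5% + 3% municipal = 10.5% → €1.46
Granola (1 lb) €8.81: grocery items → 3.25% + 0% municipal = 3.25% → €0.29
Peanut butter €7.86: grocery items → 3.25% + 0% municipal = 3.25% → €0.26
Total tax = €1.30 + €0.07 + €1.46 + €0.29 + €0.26 = €3.38

€3.38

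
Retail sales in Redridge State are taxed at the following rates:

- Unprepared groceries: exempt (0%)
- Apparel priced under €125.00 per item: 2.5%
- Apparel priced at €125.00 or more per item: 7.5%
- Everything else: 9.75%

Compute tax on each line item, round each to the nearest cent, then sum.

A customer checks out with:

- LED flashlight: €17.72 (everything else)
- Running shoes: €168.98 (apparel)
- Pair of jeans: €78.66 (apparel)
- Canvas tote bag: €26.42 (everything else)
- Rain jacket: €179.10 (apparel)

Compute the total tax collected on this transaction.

LED flashlight €17.72: everything else → 9.75% → €1.73
Running shoes €168.98: apparel, €125.00 or more → 7.5% → €12.67
Pair of jeans €78.66: apparel, under €125.00 → 2.5% → €1.97
Canvas tote bag €26.42: everything else → 9.75% → €2.58
Rain jacket €179.10: apparel, €125.00 or more → 7.5% → €13.43
Total tax = €1.73 + €12.67 + €1.97 + €2.58 + €13.43 = €32.38

€32.38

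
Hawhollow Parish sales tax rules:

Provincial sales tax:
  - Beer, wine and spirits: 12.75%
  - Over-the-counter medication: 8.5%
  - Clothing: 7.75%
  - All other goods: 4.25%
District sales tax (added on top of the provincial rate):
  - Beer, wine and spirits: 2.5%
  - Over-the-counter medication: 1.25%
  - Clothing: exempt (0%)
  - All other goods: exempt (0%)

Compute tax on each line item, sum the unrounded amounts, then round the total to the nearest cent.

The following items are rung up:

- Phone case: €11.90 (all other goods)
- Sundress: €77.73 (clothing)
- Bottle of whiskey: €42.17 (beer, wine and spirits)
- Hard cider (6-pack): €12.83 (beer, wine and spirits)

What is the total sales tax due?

€14.92

Phone case €11.90: all other goods → 4.25% + 0% district = 4.25% → €0.50575
Sundress €77.73: clothing → 7.75% + 0% district = 7.75% → €6.024075
Bottle of whiskey €42.17: beer, wine and spirits → 12.75% + 2.5% district = 15.25% → €6.430925
Hard cider (6-pack) €12.83: beer, wine and spirits → 12.75% + 2.5% district = 15.25% → €1.956575
Unrounded tax sum = €14.917325 → €14.92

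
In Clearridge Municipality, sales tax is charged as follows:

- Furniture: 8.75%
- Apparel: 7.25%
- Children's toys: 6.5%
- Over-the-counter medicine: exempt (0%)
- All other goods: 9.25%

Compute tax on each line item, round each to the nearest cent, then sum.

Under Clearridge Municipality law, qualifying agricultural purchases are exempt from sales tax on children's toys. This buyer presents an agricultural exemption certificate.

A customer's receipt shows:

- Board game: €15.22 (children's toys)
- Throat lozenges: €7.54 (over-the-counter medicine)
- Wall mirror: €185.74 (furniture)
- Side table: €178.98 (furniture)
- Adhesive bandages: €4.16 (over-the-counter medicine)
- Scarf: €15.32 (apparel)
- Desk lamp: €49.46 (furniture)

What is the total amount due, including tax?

€493.77

Board game €15.22: children's toys, buyer-exempt → 0% → €0.00
Throat lozenges €7.54: over-the-counter medicine → 0% → €0.00
Wall mirror €185.74: furniture → 8.75% → €16.25
Side table €178.98: furniture → 8.75% → €15.66
Adhesive bandages €4.16: over-the-counter medicine → 0% → €0.00
Scarf €15.32: apparel → 7.25% → €1.11
Desk lamp €49.46: furniture → 8.75% → €4.33
Subtotal = €456.42; tax = €37.35; total due = €493.77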